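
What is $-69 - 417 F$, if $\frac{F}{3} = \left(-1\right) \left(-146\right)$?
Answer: $-182715$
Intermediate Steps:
$F = 438$ ($F = 3 \left(\left(-1\right) \left(-146\right)\right) = 3 \cdot 146 = 438$)
$-69 - 417 F = -69 - 182646 = -182715$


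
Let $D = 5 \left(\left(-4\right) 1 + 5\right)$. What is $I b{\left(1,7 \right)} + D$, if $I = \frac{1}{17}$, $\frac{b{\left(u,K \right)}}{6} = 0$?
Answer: $5$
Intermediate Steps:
$b{\left(u,K \right)} = 0$ ($b{\left(u,K \right)} = 6 \cdot 0 = 0$)
$D = 5$ ($D = 5 \left(-4 + 5\right) = 5 \cdot 1 = 5$)
$I = \frac{1}{17} \approx 0.058824$
$I b{\left(1,7 \right)} + D = \frac{1}{17} \cdot 0 + 5 = 0 + 5 = 5$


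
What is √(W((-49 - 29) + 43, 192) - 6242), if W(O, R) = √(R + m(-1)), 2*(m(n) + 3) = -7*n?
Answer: √(-24968 + 2*√770)/2 ≈ 78.918*I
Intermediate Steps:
m(n) = -3 - 7*n/2 (m(n) = -3 + (-7*n)/2 = -3 - 7*n/2)
W(O, R) = √(½ + R) (W(O, R) = √(R + (-3 - 7/2*(-1))) = √(R + (-3 + 7/2)) = √(R + ½) = √(½ + R))
√(W((-49 - 29) + 43, 192) - 6242) = √(√(2 + 4*192)/2 - 6242) = √(√(2 + 768)/2 - 6242) = √(√770/2 - 6242) = √(-6242 + √770/2)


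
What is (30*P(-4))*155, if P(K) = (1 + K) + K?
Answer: -32550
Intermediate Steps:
P(K) = 1 + 2*K
(30*P(-4))*155 = (30*(1 + 2*(-4)))*155 = (30*(1 - 8))*155 = (30*(-7))*155 = -210*155 = -32550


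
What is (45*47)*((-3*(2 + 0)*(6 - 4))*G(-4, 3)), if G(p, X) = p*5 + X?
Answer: 431460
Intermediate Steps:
G(p, X) = X + 5*p (G(p, X) = 5*p + X = X + 5*p)
(45*47)*((-3*(2 + 0)*(6 - 4))*G(-4, 3)) = (45*47)*((-3*(2 + 0)*(6 - 4))*(3 + 5*(-4))) = 2115*((-6*2)*(3 - 20)) = 2115*(-3*4*(-17)) = 2115*(-12*(-17)) = 2115*204 = 431460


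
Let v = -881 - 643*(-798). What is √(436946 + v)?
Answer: 7*√19371 ≈ 974.26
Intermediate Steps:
v = 512233 (v = -881 + 513114 = 512233)
√(436946 + v) = √(436946 + 512233) = √949179 = 7*√19371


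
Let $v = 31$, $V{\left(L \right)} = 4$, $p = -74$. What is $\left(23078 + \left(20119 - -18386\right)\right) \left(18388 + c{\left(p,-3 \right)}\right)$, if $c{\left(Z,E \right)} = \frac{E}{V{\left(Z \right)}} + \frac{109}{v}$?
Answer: $\frac{140437260265}{124} \approx 1.1326 \cdot 10^{9}$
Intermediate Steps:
$c{\left(Z,E \right)} = \frac{109}{31} + \frac{E}{4}$ ($c{\left(Z,E \right)} = \frac{E}{4} + \frac{109}{31} = \frac{109}{31} + \frac{E}{4}$)
$\left(23078 + \left(20119 - -18386\right)\right) \left(18388 + c{\left(p,-3 \right)}\right) = \left(23078 + \left(20119 - -18386\right)\right) \left(18388 + \left(\frac{109}{31} + \frac{1}{4} \left(-3\right)\right)\right) = \left(23078 + \left(20119 + 18386\right)\right) \left(18388 + \left(\frac{109}{31} - \frac{3}{4}\right)\right) = \left(23078 + 38505\right) \left(18388 + \frac{343}{124}\right) = 61583 \cdot \frac{2280455}{124} = \frac{140437260265}{124}$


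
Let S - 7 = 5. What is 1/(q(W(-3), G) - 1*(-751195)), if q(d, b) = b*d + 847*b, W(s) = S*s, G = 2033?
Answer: 1/2399958 ≈ 4.1667e-7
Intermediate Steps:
S = 12 (S = 7 + 5 = 12)
W(s) = 12*s
q(d, b) = 847*b + b*d
1/(q(W(-3), G) - 1*(-751195)) = 1/(2033*(847 + 12*(-3)) - 1*(-751195)) = 1/(2033*(847 - 36) + 751195) = 1/(2033*811 + 751195) = 1/(1648763 + 751195) = 1/2399958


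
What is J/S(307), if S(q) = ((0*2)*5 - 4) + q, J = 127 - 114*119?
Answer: -13439/303 ≈ -44.353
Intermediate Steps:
J = -13439 (J = 127 - 13566 = -13439)
S(q) = -4 + q (S(q) = (0*5 - 4) + q = (0 - 4) + q = -4 + q)
J/S(307) = -13439/(-4 + 307) = -13439/303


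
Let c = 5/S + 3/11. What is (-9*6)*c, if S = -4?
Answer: 1161/22 ≈ 52.773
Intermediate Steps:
c = -43/44 (c = 5/(-4) + 3/11 = 5*(-1/4) + 3*(1/11) = -5/4 + 3/11 = -43/44 ≈ -0.97727)
(-9*6)*c = -9*6*(-43/44) = -54*(-43/44) = 1161/22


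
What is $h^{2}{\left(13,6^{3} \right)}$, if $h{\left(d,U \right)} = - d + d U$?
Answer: $7812025$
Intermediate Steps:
$h{\left(d,U \right)} = - d + U d$
$h^{2}{\left(13,6^{3} \right)} = \left(13 \left(-1 + 6^{3}\right)\right)^{2} = \left(13 \left(-1 + 216\right)\right)^{2} = \left(13 \cdot 215\right)^{2} = 2795^{2} = 7812025$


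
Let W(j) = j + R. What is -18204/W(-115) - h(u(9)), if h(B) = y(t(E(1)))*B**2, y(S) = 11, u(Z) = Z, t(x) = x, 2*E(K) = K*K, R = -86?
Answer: -53629/67 ≈ -800.43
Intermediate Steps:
E(K) = K**2/2 (E(K) = (K*K)/2 = K**2/2)
W(j) = -86 + j (W(j) = j - 86 = -86 + j)
h(B) = 11*B**2
-18204/W(-115) - h(u(9)) = -18204/(-86 - 115) - 11*9**2 = -18204/(-201) - 11*81 = -18204*(-1/201) - 1*891 = 6068/67 - 891 = -53629/67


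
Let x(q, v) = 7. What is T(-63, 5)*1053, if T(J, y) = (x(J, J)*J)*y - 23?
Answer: -2346084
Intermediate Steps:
T(J, y) = -23 + 7*J*y (T(J, y) = (7*J)*y - 23 = 7*J*y - 23 = -23 + 7*J*y)
T(-63, 5)*1053 = (-23 + 7*(-63)*5)*1053 = (-23 - 2205)*1053 = -2228*1053 = -2346084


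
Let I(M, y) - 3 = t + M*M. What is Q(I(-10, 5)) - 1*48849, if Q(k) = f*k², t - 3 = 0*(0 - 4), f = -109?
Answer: -1273573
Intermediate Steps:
t = 3 (t = 3 + 0*(0 - 4) = 3 + 0*(-4) = 3 + 0 = 3)
I(M, y) = 6 + M² (I(M, y) = 3 + (3 + M*M) = 3 + (3 + M²) = 6 + M²)
Q(k) = -109*k²
Q(I(-10, 5)) - 1*48849 = -109*(6 + (-10)²)² - 1*48849 = -109*(6 + 100)² - 48849 = -109*106² - 48849 = -109*11236 - 48849 = -1224724 - 48849 = -1273573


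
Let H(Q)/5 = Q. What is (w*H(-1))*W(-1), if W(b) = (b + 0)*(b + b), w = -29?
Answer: 290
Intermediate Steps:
H(Q) = 5*Q
W(b) = 2*b**2 (W(b) = b*(2*b) = 2*b**2)
(w*H(-1))*W(-1) = (-145*(-1))*(2*(-1)**2) = (-29*(-5))*(2*1) = 145*2 = 290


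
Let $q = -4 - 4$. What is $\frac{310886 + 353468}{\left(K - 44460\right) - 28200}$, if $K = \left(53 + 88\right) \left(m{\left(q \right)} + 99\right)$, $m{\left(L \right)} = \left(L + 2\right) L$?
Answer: $- \frac{664354}{51933} \approx -12.793$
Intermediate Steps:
$q = -8$ ($q = -4 - 4 = -8$)
$m{\left(L \right)} = L \left(2 + L\right)$ ($m{\left(L \right)} = \left(2 + L\right) L = L \left(2 + L\right)$)
$K = 20727$ ($K = \left(53 + 88\right) \left(- 8 \left(2 - 8\right) + 99\right) = 141 \left(\left(-8\right) \left(-6\right) + 99\right) = 141 \left(48 + 99\right) = 141 \cdot 147 = 20727$)
$\frac{310886 + 353468}{\left(K - 44460\right) - 28200} = \frac{310886 + 353468}{\left(20727 - 44460\right) - 28200} = \frac{664354}{\left(20727 - 44460\right) - 28200} = \frac{664354}{-23733 - 28200} = \frac{664354}{-51933} = 664354 \left(- \frac{1}{51933}\right) = - \frac{664354}{51933}$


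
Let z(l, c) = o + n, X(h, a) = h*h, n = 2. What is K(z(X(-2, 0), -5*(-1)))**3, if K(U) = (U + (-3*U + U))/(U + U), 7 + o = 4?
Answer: -1/8 ≈ -0.12500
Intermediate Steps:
o = -3 (o = -7 + 4 = -3)
X(h, a) = h**2
z(l, c) = -1 (z(l, c) = -3 + 2 = -1)
K(U) = -1/2 (K(U) = (U - 2*U)/((2*U)) = (-U)*(1/(2*U)) = -1/2)
K(z(X(-2, 0), -5*(-1)))**3 = (-1/2)**3 = -1/8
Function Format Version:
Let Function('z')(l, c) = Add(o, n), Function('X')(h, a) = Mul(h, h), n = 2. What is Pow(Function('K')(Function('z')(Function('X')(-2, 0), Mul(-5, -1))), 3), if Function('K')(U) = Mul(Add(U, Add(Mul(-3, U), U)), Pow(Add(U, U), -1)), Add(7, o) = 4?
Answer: Rational(-1, 8) ≈ -0.12500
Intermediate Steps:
o = -3 (o = Add(-7, 4) = -3)
Function('X')(h, a) = Pow(h, 2)
Function('z')(l, c) = -1 (Function('z')(l, c) = Add(-3, 2) = -1)
Function('K')(U) = Rational(-1, 2) (Function('K')(U) = Mul(Add(U, Mul(-2, U)), Pow(Mul(2, U), -1)) = Mul(Mul(-1, U), Mul(Rational(1, 2), Pow(U, -1))) = Rational(-1, 2))
Pow(Function('K')(Function('z')(Function('X')(-2, 0), Mul(-5, -1))), 3) = Pow(Rational(-1, 2), 3) = Rational(-1, 8)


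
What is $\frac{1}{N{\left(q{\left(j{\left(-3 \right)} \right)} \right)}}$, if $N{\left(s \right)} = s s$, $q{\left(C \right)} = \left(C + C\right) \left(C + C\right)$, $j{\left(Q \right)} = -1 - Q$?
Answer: $\frac{1}{256} \approx 0.0039063$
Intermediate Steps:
$q{\left(C \right)} = 4 C^{2}$ ($q{\left(C \right)} = 2 C 2 C = 4 C^{2}$)
$N{\left(s \right)} = s^{2}$
$\frac{1}{N{\left(q{\left(j{\left(-3 \right)} \right)} \right)}} = \frac{1}{\left(4 \left(-1 - -3\right)^{2}\right)^{2}} = \frac{1}{\left(4 \left(-1 + 3\right)^{2}\right)^{2}} = \frac{1}{\left(4 \cdot 2^{2}\right)^{2}} = \frac{1}{\left(4 \cdot 4\right)^{2}} = \frac{1}{16^{2}} = \frac{1}{256}$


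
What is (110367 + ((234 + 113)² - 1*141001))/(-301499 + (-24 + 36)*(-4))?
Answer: -89775/301547 ≈ -0.29771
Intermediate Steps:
(110367 + ((234 + 113)² - 1*141001))/(-301499 + (-24 + 36)*(-4)) = (110367 + (347² - 141001))/(-301499 + 12*(-4)) = (110367 + (120409 - 141001))/(-301499 - 48) = (110367 - 20592)/(-301547) = 89775*(-1/301547) = -89775/301547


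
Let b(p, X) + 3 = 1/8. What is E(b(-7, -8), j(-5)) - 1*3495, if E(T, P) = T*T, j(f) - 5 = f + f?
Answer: -223151/64 ≈ -3486.7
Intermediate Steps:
b(p, X) = -23/8 (b(p, X) = -3 + 1/8 = -3 + ⅛ = -23/8)
j(f) = 5 + 2*f (j(f) = 5 + (f + f) = 5 + 2*f)
E(T, P) = T²
E(b(-7, -8), j(-5)) - 1*3495 = (-23/8)² - 1*3495 = 529/64 - 3495 = -223151/64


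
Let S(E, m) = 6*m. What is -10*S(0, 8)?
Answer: -480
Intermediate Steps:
-10*S(0, 8) = -60*8 = -10*48 = -480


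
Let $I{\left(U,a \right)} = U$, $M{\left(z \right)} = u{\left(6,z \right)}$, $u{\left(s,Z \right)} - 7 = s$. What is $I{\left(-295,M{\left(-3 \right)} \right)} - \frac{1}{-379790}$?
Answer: $- \frac{112038049}{379790} \approx -295.0$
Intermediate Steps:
$u{\left(s,Z \right)} = 7 + s$
$M{\left(z \right)} = 13$ ($M{\left(z \right)} = 7 + 6 = 13$)
$I{\left(-295,M{\left(-3 \right)} \right)} - \frac{1}{-379790} = -295 - \frac{1}{-379790} = -295 - - \frac{1}{379790} = -295 + \frac{1}{379790} = - \frac{112038049}{379790}$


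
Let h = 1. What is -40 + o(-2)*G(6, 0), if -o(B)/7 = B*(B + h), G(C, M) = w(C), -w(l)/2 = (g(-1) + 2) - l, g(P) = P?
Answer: -180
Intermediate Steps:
w(l) = -2 + 2*l (w(l) = -2*((-1 + 2) - l) = -2*(1 - l) = -2 + 2*l)
G(C, M) = -2 + 2*C
o(B) = -7*B*(1 + B) (o(B) = -7*B*(B + 1) = -7*B*(1 + B))
-40 + o(-2)*G(6, 0) = -40 + (-7*(-2)*(1 - 2))*(-2 + 2*6) = -40 + (-7*(-2)*(-1))*(-2 + 12) = -40 - 14*10 = -40 - 140 = -180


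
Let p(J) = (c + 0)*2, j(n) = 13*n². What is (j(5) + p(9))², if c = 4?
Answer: 110889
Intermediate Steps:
p(J) = 8 (p(J) = (4 + 0)*2 = 4*2 = 8)
(j(5) + p(9))² = (13*5² + 8)² = (13*25 + 8)² = (325 + 8)² = 333² = 110889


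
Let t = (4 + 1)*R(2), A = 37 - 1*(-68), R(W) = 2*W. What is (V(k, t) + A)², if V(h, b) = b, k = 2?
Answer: 15625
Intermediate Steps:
A = 105 (A = 37 + 68 = 105)
t = 20 (t = (4 + 1)*(2*2) = 5*4 = 20)
(V(k, t) + A)² = (20 + 105)² = 125² = 15625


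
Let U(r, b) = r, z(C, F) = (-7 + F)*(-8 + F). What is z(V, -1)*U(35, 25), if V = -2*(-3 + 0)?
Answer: 2520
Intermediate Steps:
V = 6 (V = -2*(-3) = 6)
z(C, F) = (-8 + F)*(-7 + F)
z(V, -1)*U(35, 25) = (56 + (-1)² - 15*(-1))*35 = (56 + 1 + 15)*35 = 72*35 = 2520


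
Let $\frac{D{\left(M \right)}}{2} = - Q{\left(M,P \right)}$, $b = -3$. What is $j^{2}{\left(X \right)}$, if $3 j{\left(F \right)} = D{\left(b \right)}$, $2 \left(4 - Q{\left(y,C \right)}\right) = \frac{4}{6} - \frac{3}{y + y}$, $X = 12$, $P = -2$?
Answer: $\frac{1681}{324} \approx 5.1883$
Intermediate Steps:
$Q{\left(y,C \right)} = \frac{11}{3} + \frac{3}{4 y}$ ($Q{\left(y,C \right)} = 4 - \frac{\frac{4}{6} - \frac{3}{y + y}}{2} = 4 - \frac{4 \cdot \frac{1}{6} - \frac{3}{2 y}}{2} = 4 - \frac{\frac{2}{3} - 3 \frac{1}{2 y}}{2} = 4 - \frac{\frac{2}{3} - \frac{3}{2 y}}{2} = 4 - \left(\frac{1}{3} - \frac{3}{4 y}\right) = \frac{11}{3} + \frac{3}{4 y}$)
$D{\left(M \right)} = - \frac{9 + 44 M}{6 M}$ ($D{\left(M \right)} = 2 \left(- \frac{9 + 44 M}{12 M}\right) = - \frac{9 + 44 M}{6 M}$)
$j{\left(F \right)} = - \frac{41}{18}$ ($j{\left(F \right)} = \frac{\frac{1}{6} \frac{1}{-3} \left(-9 - -132\right)}{3} = \frac{\frac{1}{6} \left(- \frac{1}{3}\right) \left(-9 + 132\right)}{3} = \frac{\frac{1}{6} \left(- \frac{1}{3}\right) 123}{3} = \frac{1}{3} \left(- \frac{41}{6}\right) = - \frac{41}{18}$)
$j^{2}{\left(X \right)} = \left(- \frac{41}{18}\right)^{2} = \frac{1681}{324}$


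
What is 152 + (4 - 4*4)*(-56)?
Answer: 824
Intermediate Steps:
152 + (4 - 4*4)*(-56) = 152 + (4 - 16)*(-56) = 152 - 12*(-56) = 152 + 672 = 824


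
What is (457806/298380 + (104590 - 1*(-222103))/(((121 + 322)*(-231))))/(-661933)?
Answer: 8438332657/3368590335233970 ≈ 2.5050e-6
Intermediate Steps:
(457806/298380 + (104590 - 1*(-222103))/(((121 + 322)*(-231))))/(-661933) = (457806*(1/298380) + (104590 + 222103)/((443*(-231))))*(-1/661933) = (76301/49730 + 326693/(-102333))*(-1/661933) = (76301/49730 + 326693*(-1/102333))*(-1/661933) = (76301/49730 - 326693/102333)*(-1/661933) = -8438332657/5089020090*(-1/661933) = 8438332657/3368590335233970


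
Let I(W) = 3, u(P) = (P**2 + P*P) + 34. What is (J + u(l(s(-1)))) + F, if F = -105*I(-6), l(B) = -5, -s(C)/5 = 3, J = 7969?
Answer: 7738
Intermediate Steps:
s(C) = -15 (s(C) = -5*3 = -15)
u(P) = 34 + 2*P**2 (u(P) = (P**2 + P**2) + 34 = 2*P**2 + 34 = 34 + 2*P**2)
F = -315 (F = -105*3 = -315)
(J + u(l(s(-1)))) + F = (7969 + (34 + 2*(-5)**2)) - 315 = (7969 + (34 + 2*25)) - 315 = (7969 + (34 + 50)) - 315 = (7969 + 84) - 315 = 8053 - 315 = 7738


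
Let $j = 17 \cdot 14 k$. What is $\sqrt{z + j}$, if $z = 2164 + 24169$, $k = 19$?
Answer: $11 \sqrt{255} \approx 175.66$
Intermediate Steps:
$z = 26333$
$j = 4522$ ($j = 17 \cdot 14 \cdot 19 = 238 \cdot 19 = 4522$)
$\sqrt{z + j} = \sqrt{26333 + 4522} = \sqrt{30855} = 11 \sqrt{255}$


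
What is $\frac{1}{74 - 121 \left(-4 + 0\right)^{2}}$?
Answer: $- \frac{1}{1862} \approx -0.00053706$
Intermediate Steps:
$\frac{1}{74 - 121 \left(-4 + 0\right)^{2}} = \frac{1}{74 - 121 \left(-4\right)^{2}} = \frac{1}{74 - 1936} = \frac{1}{-1862} = - \frac{1}{1862}$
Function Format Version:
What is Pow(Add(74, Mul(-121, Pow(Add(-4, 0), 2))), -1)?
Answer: Rational(-1, 1862) ≈ -0.00053706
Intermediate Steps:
Pow(Add(74, Mul(-121, Pow(Add(-4, 0), 2))), -1) = Pow(Add(74, Mul(-121, Pow(-4, 2))), -1) = Pow(Add(74, Mul(-121, 16)), -1) = Pow(Add(74, -1936), -1) = Pow(-1862, -1) = Rational(-1, 1862)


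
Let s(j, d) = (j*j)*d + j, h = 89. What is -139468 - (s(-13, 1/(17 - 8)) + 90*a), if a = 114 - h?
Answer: -1275514/9 ≈ -1.4172e+5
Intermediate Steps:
a = 25 (a = 114 - 1*89 = 114 - 89 = 25)
s(j, d) = j + d*j² (s(j, d) = j²*d + j = d*j² + j = j + d*j²)
-139468 - (s(-13, 1/(17 - 8)) + 90*a) = -139468 - (-13*(1 - 13/(17 - 8)) + 90*25) = -139468 - (-13*(1 - 13/9) + 2250) = -139468 - (-13*(-4/9) + 2250) = -139468 - (52/9 + 2250) = -139468 - 1*20302/9 = -139468 - 20302/9 = -1275514/9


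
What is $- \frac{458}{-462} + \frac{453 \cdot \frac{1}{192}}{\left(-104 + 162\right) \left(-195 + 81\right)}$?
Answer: $\frac{10763399}{10861312} \approx 0.99098$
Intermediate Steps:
$- \frac{458}{-462} + \frac{453 \cdot \frac{1}{192}}{\left(-104 + 162\right) \left(-195 + 81\right)} = \left(-458\right) \left(- \frac{1}{462}\right) + \frac{453 \cdot \frac{1}{192}}{58 \left(-114\right)} = \frac{229}{231} + \frac{151}{64 \left(-6612\right)} = \frac{229}{231} + \frac{151}{64} \left(- \frac{1}{6612}\right) = \frac{229}{231} - \frac{151}{423168} = \frac{10763399}{10861312}$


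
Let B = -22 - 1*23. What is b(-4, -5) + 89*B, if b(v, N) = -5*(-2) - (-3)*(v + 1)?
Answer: -4004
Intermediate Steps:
b(v, N) = 13 + 3*v (b(v, N) = 10 - (-3)*(1 + v) = 10 - (-3 - 3*v) = 10 + (3 + 3*v) = 13 + 3*v)
B = -45 (B = -22 - 23 = -45)
b(-4, -5) + 89*B = (13 + 3*(-4)) + 89*(-45) = (13 - 12) - 4005 = 1 - 4005 = -4004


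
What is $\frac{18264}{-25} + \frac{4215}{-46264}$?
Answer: $- \frac{845071071}{1156600} \approx -730.65$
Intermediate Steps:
$\frac{18264}{-25} + \frac{4215}{-46264} = 18264 \left(- \frac{1}{25}\right) + 4215 \left(- \frac{1}{46264}\right) = - \frac{18264}{25} - \frac{4215}{46264} = - \frac{845071071}{1156600}$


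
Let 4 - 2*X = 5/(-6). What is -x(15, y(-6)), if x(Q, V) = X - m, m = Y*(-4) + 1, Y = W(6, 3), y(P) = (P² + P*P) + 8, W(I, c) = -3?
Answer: 127/12 ≈ 10.583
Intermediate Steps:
X = 29/12 (X = 2 - 5/(2*(-6)) = 2 - 5*(-1)/(2*6) = 2 - ½*(-⅚) = 2 + 5/12 = 29/12 ≈ 2.4167)
y(P) = 8 + 2*P² (y(P) = (P² + P²) + 8 = 2*P² + 8 = 8 + 2*P²)
Y = -3
m = 13 (m = -3*(-4) + 1 = 12 + 1 = 13)
x(Q, V) = -127/12 (x(Q, V) = 29/12 - 1*13 = 29/12 - 13 = -127/12)
-x(15, y(-6)) = -1*(-127/12) = 127/12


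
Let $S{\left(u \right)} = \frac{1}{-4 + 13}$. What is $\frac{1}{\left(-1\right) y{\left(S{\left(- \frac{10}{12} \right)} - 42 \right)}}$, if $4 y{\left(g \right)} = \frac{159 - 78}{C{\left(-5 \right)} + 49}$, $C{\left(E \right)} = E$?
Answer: $- \frac{176}{81} \approx -2.1728$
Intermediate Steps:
$S{\left(u \right)} = \frac{1}{9}$
$y{\left(g \right)} = \frac{81}{176}$ ($y{\left(g \right)} = \frac{\left(159 - 78\right) \frac{1}{-5 + 49}}{4} = \frac{81 \cdot \frac{1}{44}}{4} = \frac{1}{4} \cdot \frac{81}{44} = \frac{81}{176}$)
$\frac{1}{\left(-1\right) y{\left(S{\left(- \frac{10}{12} \right)} - 42 \right)}} = \frac{1}{\left(-1\right) \frac{81}{176}} = \frac{1}{- \frac{81}{176}} = - \frac{176}{81}$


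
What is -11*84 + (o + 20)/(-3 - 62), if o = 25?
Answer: -12021/13 ≈ -924.69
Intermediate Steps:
-11*84 + (o + 20)/(-3 - 62) = -11*84 + (25 + 20)/(-3 - 62) = -924 + 45/(-65) = -924 + 45*(-1/65) = -924 - 9/13 = -12021/13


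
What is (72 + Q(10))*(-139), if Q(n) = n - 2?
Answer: -11120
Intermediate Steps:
Q(n) = -2 + n
(72 + Q(10))*(-139) = (72 + (-2 + 10))*(-139) = (72 + 8)*(-139) = 80*(-139) = -11120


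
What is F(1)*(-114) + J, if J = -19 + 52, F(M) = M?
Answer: -81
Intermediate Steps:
J = 33
F(1)*(-114) + J = 1*(-114) + 33 = -114 + 33 = -81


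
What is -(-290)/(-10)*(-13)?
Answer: 377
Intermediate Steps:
-(-290)/(-10)*(-13) = -(-290)*(-1)/10*(-13) = -29*1*(-13) = -29*(-13) = 377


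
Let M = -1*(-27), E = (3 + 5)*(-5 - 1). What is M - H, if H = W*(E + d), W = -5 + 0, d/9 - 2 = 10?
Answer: 327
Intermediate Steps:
d = 108 (d = 18 + 9*10 = 18 + 90 = 108)
W = -5
E = -48 (E = 8*(-6) = -48)
M = 27
H = -300 (H = -5*(-48 + 108) = -5*60 = -300)
M - H = 27 - 1*(-300) = 27 + 300 = 327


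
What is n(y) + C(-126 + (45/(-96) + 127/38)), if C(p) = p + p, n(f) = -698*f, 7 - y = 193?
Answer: 39392851/304 ≈ 1.2958e+5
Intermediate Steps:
y = -186 (y = 7 - 1*193 = 7 - 193 = -186)
C(p) = 2*p
n(y) + C(-126 + (45/(-96) + 127/38)) = -698*(-186) + 2*(-126 + (45/(-96) + 127/38)) = 129828 + 2*(-126 + (45*(-1/96) + 127*(1/38))) = 129828 + 2*(-126 + (-15/32 + 127/38)) = 129828 + 2*(-126 + 1747/608) = 129828 + 2*(-74861/608) = 129828 - 74861/304 = 39392851/304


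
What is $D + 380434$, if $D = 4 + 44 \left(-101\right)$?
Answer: $375994$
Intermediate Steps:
$D = -4440$ ($D = 4 - 4444 = -4440$)
$D + 380434 = -4440 + 380434 = 375994$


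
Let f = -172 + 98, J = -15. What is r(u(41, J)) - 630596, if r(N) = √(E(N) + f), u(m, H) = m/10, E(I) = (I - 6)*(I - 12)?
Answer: -630596 + I*√5899/10 ≈ -6.306e+5 + 7.6805*I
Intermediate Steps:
E(I) = (-12 + I)*(-6 + I) (E(I) = (-6 + I)*(-12 + I) = (-12 + I)*(-6 + I))
f = -74
u(m, H) = m/10 (u(m, H) = m*(⅒) = m/10)
r(N) = √(-2 + N² - 18*N) (r(N) = √((72 + N² - 18*N) - 74) = √(-2 + N² - 18*N))
r(u(41, J)) - 630596 = √(-2 + ((⅒)*41)² - 9*41/5) - 630596 = √(-2 + (41/10)² - 18*41/10) - 630596 = √(-2 + 1681/100 - 369/5) - 630596 = √(-5899/100) - 630596 = I*√5899/10 - 630596 = -630596 + I*√5899/10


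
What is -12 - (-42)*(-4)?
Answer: -180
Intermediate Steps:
-12 - (-42)*(-4) = -12 - 14*12 = -12 - 168 = -180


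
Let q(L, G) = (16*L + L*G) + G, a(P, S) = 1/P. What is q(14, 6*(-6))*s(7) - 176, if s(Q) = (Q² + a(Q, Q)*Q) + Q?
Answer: -18188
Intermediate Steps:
q(L, G) = G + 16*L + G*L (q(L, G) = (16*L + G*L) + G = G + 16*L + G*L)
s(Q) = 1 + Q + Q² (s(Q) = (Q² + Q/Q) + Q = (Q² + 1) + Q = (1 + Q²) + Q = 1 + Q + Q²)
q(14, 6*(-6))*s(7) - 176 = (6*(-6) + 16*14 + (6*(-6))*14)*(1 + 7*(1 + 7)) - 176 = (-36 + 224 - 36*14)*(1 + 7*8) - 176 = (-36 + 224 - 504)*(1 + 56) - 176 = -316*57 - 176 = -18012 - 176 = -18188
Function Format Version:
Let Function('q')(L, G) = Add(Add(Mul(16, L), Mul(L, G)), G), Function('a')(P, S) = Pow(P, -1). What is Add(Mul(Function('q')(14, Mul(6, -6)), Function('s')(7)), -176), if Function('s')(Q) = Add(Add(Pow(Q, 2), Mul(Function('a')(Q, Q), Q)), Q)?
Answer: -18188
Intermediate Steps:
Function('q')(L, G) = Add(G, Mul(16, L), Mul(G, L)) (Function('q')(L, G) = Add(Add(Mul(16, L), Mul(G, L)), G) = Add(G, Mul(16, L), Mul(G, L)))
Function('s')(Q) = Add(1, Q, Pow(Q, 2)) (Function('s')(Q) = Add(Add(Pow(Q, 2), Mul(Pow(Q, -1), Q)), Q) = Add(Add(Pow(Q, 2), 1), Q) = Add(Add(1, Pow(Q, 2)), Q) = Add(1, Q, Pow(Q, 2)))
Add(Mul(Function('q')(14, Mul(6, -6)), Function('s')(7)), -176) = Add(Mul(Add(Mul(6, -6), Mul(16, 14), Mul(Mul(6, -6), 14)), Add(1, Mul(7, Add(1, 7)))), -176) = Add(Mul(Add(-36, 224, Mul(-36, 14)), Add(1, Mul(7, 8))), -176) = Add(Mul(Add(-36, 224, -504), Add(1, 56)), -176) = Add(Mul(-316, 57), -176) = Add(-18012, -176) = -18188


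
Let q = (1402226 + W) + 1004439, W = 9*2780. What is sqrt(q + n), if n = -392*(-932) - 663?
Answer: sqrt(2796366) ≈ 1672.2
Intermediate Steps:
W = 25020
n = 364681 (n = 365344 - 663 = 364681)
q = 2431685 (q = (1402226 + 25020) + 1004439 = 1427246 + 1004439 = 2431685)
sqrt(q + n) = sqrt(2431685 + 364681) = sqrt(2796366)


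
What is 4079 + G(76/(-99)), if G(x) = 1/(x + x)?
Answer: 619909/152 ≈ 4078.3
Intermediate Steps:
G(x) = 1/(2*x)
4079 + G(76/(-99)) = 4079 + 1/(2*((76/(-99)))) = 4079 + 1/(2*((76*(-1/99)))) = 4079 + 1/(2*(-76/99)) = 4079 + (½)*(-99/76) = 4079 - 99/152 = 619909/152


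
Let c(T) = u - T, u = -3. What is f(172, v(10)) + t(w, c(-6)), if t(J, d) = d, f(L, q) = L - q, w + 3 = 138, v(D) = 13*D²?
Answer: -1125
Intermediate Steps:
c(T) = -3 - T
w = 135 (w = -3 + 138 = 135)
f(172, v(10)) + t(w, c(-6)) = (172 - 13*10²) + (-3 - 1*(-6)) = (172 - 13*100) + (-3 + 6) = (172 - 1*1300) + 3 = (172 - 1300) + 3 = -1128 + 3 = -1125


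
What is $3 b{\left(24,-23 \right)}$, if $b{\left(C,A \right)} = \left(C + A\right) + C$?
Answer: $75$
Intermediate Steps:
$b{\left(C,A \right)} = A + 2 C$ ($b{\left(C,A \right)} = \left(A + C\right) + C = A + 2 C$)
$3 b{\left(24,-23 \right)} = 3 \left(-23 + 2 \cdot 24\right) = 3 \left(-23 + 48\right) = 3 \cdot 25 = 75$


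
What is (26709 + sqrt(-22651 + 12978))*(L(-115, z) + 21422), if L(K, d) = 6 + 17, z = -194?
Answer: 572774505 + 21445*I*sqrt(9673) ≈ 5.7277e+8 + 2.1091e+6*I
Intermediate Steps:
L(K, d) = 23
(26709 + sqrt(-22651 + 12978))*(L(-115, z) + 21422) = (26709 + sqrt(-22651 + 12978))*(23 + 21422) = (26709 + sqrt(-9673))*21445 = (26709 + I*sqrt(9673))*21445 = 572774505 + 21445*I*sqrt(9673)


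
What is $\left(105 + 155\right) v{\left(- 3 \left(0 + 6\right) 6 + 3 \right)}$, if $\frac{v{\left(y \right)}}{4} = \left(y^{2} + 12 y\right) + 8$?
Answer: $10163920$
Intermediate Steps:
$v{\left(y \right)} = 32 + 4 y^{2} + 48 y$ ($v{\left(y \right)} = 4 \left(\left(y^{2} + 12 y\right) + 8\right) = 4 \left(8 + y^{2} + 12 y\right) = 32 + 4 y^{2} + 48 y$)
$\left(105 + 155\right) v{\left(- 3 \left(0 + 6\right) 6 + 3 \right)} = \left(105 + 155\right) \left(32 + 4 \left(- 3 \left(0 + 6\right) 6 + 3\right)^{2} + 48 \left(- 3 \left(0 + 6\right) 6 + 3\right)\right) = 260 \left(32 + 4 \left(- 3 \cdot 6 \cdot 6 + 3\right)^{2} + 48 \left(- 3 \cdot 6 \cdot 6 + 3\right)\right) = 260 \left(32 + 4 \left(\left(-3\right) 36 + 3\right)^{2} + 48 \left(\left(-3\right) 36 + 3\right)\right) = 260 \left(32 + 4 \left(-108 + 3\right)^{2} + 48 \left(-108 + 3\right)\right) = 260 \left(32 + 4 \left(-105\right)^{2} + 48 \left(-105\right)\right) = 260 \left(32 + 4 \cdot 11025 - 5040\right) = 260 \left(32 + 44100 - 5040\right) = 260 \cdot 39092 = 10163920$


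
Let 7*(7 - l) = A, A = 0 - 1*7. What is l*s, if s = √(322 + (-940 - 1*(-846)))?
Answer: 16*√57 ≈ 120.80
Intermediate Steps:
A = -7 (A = 0 - 7 = -7)
l = 8 (l = 7 - ⅐*(-7) = 7 + 1 = 8)
s = 2*√57 (s = √(322 + (-940 + 846)) = √(322 - 94) = √228 = 2*√57 ≈ 15.100)
l*s = 8*(2*√57) = 16*√57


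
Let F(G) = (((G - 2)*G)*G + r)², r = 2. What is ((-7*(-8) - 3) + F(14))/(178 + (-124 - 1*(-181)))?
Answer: 5541369/235 ≈ 23580.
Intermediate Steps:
F(G) = (2 + G²*(-2 + G))² (F(G) = (((G - 2)*G)*G + 2)² = (((-2 + G)*G)*G + 2)² = ((G*(-2 + G))*G + 2)² = (G²*(-2 + G) + 2)² = (2 + G²*(-2 + G))²)
((-7*(-8) - 3) + F(14))/(178 + (-124 - 1*(-181))) = ((-7*(-8) - 3) + (2 + 14³ - 2*14²)²)/(178 + (-124 - 1*(-181))) = ((56 - 3) + (2 + 2744 - 2*196)²)/(178 + (-124 + 181)) = (53 + (2 + 2744 - 392)²)/(178 + 57) = (53 + 2354²)/235 = (53 + 5541316)*(1/235) = 5541369*(1/235) = 5541369/235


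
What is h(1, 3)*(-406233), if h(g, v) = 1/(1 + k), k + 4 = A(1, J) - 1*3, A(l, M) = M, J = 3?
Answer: 135411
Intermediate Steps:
k = -4 (k = -4 + (3 - 1*3) = -4 + (3 - 3) = -4 + 0 = -4)
h(g, v) = -⅓ (h(g, v) = 1/(1 - 4) = 1/(-3) = -⅓)
h(1, 3)*(-406233) = -⅓*(-406233) = 135411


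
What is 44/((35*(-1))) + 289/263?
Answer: -1457/9205 ≈ -0.15828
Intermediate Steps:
44/((35*(-1))) + 289/263 = 44/(-35) + 289*(1/263) = 44*(-1/35) + 289/263 = -44/35 + 289/263 = -1457/9205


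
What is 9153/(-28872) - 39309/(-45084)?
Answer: 6687737/12052456 ≈ 0.55489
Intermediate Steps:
9153/(-28872) - 39309/(-45084) = 9153*(-1/28872) - 39309*(-1/45084) = -1017/3208 + 13103/15028 = 6687737/12052456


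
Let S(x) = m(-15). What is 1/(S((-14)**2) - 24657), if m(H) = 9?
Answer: -1/24648 ≈ -4.0571e-5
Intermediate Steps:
S(x) = 9
1/(S((-14)**2) - 24657) = 1/(9 - 24657) = 1/(-24648) = -1/24648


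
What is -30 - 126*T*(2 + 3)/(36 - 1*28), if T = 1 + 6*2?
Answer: -4215/4 ≈ -1053.8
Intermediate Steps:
T = 13 (T = 1 + 12 = 13)
-30 - 126*T*(2 + 3)/(36 - 1*28) = -30 - 126*13*(2 + 3)/(36 - 1*28) = -30 - 126*13*5/(36 - 28) = -30 - 8190/8 = -30 - 126*65/8 = -30 - 4095/4 = -4215/4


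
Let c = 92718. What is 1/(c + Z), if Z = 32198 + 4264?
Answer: 1/129180 ≈ 7.7411e-6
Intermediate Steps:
Z = 36462
1/(c + Z) = 1/(92718 + 36462) = 1/129180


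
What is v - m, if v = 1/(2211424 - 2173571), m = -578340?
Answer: 21891904021/37853 ≈ 5.7834e+5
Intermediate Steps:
v = 1/37853 ≈ 2.6418e-5
v - m = 1/37853 - 1*(-578340) = 1/37853 + 578340 = 21891904021/37853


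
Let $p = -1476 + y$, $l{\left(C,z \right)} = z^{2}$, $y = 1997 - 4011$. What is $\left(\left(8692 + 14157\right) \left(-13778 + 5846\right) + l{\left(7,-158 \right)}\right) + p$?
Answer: $-181216794$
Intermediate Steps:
$y = -2014$
$p = -3490$ ($p = -1476 - 2014 = -3490$)
$\left(\left(8692 + 14157\right) \left(-13778 + 5846\right) + l{\left(7,-158 \right)}\right) + p = \left(\left(8692 + 14157\right) \left(-13778 + 5846\right) + \left(-158\right)^{2}\right) - 3490 = \left(22849 \left(-7932\right) + 24964\right) - 3490 = \left(-181238268 + 24964\right) - 3490 = -181213304 - 3490 = -181216794$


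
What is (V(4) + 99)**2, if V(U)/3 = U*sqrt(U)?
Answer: 15129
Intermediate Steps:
V(U) = 3*U**(3/2) (V(U) = 3*(U*sqrt(U)) = 3*U**(3/2))
(V(4) + 99)**2 = (3*4**(3/2) + 99)**2 = (3*8 + 99)**2 = (24 + 99)**2 = 123**2 = 15129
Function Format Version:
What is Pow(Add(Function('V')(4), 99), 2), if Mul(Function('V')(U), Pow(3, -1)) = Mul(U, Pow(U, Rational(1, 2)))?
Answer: 15129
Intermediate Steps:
Function('V')(U) = Mul(3, Pow(U, Rational(3, 2))) (Function('V')(U) = Mul(3, Mul(U, Pow(U, Rational(1, 2)))) = Mul(3, Pow(U, Rational(3, 2))))
Pow(Add(Function('V')(4), 99), 2) = Pow(Add(Mul(3, Pow(4, Rational(3, 2))), 99), 2) = Pow(Add(Mul(3, 8), 99), 2) = Pow(Add(24, 99), 2) = Pow(123, 2) = 15129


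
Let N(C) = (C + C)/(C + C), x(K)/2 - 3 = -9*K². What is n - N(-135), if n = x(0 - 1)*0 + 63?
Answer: 62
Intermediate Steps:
x(K) = 6 - 18*K² (x(K) = 6 + 2*(-9*K²) = 6 - 18*K²)
N(C) = 1 (N(C) = (2*C)/((2*C)) = (2*C)*(1/(2*C)) = 1)
n = 63 (n = (6 - 18*(0 - 1)²)*0 + 63 = (6 - 18*(-1)²)*0 + 63 = (6 - 18*1)*0 + 63 = (6 - 18)*0 + 63 = -12*0 + 63 = 0 + 63 = 63)
n - N(-135) = 63 - 1*1 = 63 - 1 = 62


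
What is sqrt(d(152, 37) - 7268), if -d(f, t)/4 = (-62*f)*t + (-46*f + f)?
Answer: 2*sqrt(353711) ≈ 1189.5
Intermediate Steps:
d(f, t) = 180*f + 248*f*t (d(f, t) = -4*((-62*f)*t + (-46*f + f)) = -4*(-62*f*t - 45*f) = -4*(-45*f - 62*f*t) = 180*f + 248*f*t)
sqrt(d(152, 37) - 7268) = sqrt(4*152*(45 + 62*37) - 7268) = sqrt(4*152*(45 + 2294) - 7268) = sqrt(4*152*2339 - 7268) = sqrt(1422112 - 7268) = sqrt(1414844) = 2*sqrt(353711)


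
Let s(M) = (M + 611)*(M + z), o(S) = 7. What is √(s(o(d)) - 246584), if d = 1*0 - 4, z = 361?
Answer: 2*I*√4790 ≈ 138.42*I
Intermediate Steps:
d = -4 (d = 0 - 4 = -4)
s(M) = (361 + M)*(611 + M) (s(M) = (M + 611)*(M + 361) = (611 + M)*(361 + M) = (361 + M)*(611 + M))
√(s(o(d)) - 246584) = √((220571 + 7² + 972*7) - 246584) = √((220571 + 49 + 6804) - 246584) = √(227424 - 246584) = √(-19160) = 2*I*√4790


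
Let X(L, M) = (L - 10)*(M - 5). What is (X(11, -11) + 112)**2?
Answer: 9216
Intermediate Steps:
X(L, M) = (-10 + L)*(-5 + M)
(X(11, -11) + 112)**2 = ((50 - 10*(-11) - 5*11 + 11*(-11)) + 112)**2 = ((50 + 110 - 55 - 121) + 112)**2 = (-16 + 112)**2 = 96**2 = 9216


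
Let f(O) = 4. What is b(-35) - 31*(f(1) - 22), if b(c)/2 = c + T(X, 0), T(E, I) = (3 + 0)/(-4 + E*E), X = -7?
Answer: 7322/15 ≈ 488.13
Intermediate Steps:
T(E, I) = 3/(-4 + E²)
b(c) = 2/15 + 2*c (b(c) = 2*(c + 3/(-4 + (-7)²)) = 2*(c + 3/(-4 + 49)) = 2*(c + 3/45) = 2*(c + 3*(1/45)) = 2*(c + 1/15) = 2*(1/15 + c) = 2/15 + 2*c)
b(-35) - 31*(f(1) - 22) = (2/15 + 2*(-35)) - 31*(4 - 22) = (2/15 - 70) - 31*(-18) = -1048/15 - 1*(-558) = -1048/15 + 558 = 7322/15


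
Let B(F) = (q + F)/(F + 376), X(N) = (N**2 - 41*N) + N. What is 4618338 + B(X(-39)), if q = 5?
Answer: 15965597552/3457 ≈ 4.6183e+6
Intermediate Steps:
X(N) = N**2 - 40*N
B(F) = (5 + F)/(376 + F) (B(F) = (5 + F)/(F + 376) = (5 + F)/(376 + F))
4618338 + B(X(-39)) = 4618338 + (5 - 39*(-40 - 39))/(376 - 39*(-40 - 39)) = 4618338 + (5 - 39*(-79))/(376 - 39*(-79)) = 4618338 + (5 + 3081)/(376 + 3081) = 4618338 + 3086/3457 = 15965597552/3457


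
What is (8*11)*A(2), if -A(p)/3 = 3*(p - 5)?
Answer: 2376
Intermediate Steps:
A(p) = 45 - 9*p (A(p) = -9*(p - 5) = -9*(-5 + p) = -3*(-15 + 3*p) = 45 - 9*p)
(8*11)*A(2) = (8*11)*(45 - 9*2) = 88*(45 - 18) = 88*27 = 2376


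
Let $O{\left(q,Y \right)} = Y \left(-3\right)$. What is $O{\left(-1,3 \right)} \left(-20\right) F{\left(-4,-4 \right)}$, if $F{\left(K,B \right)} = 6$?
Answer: $1080$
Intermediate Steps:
$O{\left(q,Y \right)} = - 3 Y$
$O{\left(-1,3 \right)} \left(-20\right) F{\left(-4,-4 \right)} = \left(-3\right) 3 \left(-20\right) 6 = \left(-9\right) \left(-20\right) 6 = 180 \cdot 6 = 1080$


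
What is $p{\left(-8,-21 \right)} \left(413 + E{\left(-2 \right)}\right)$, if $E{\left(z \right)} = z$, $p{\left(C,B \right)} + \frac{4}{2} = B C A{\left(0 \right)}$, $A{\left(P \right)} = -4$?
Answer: $-277014$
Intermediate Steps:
$p{\left(C,B \right)} = -2 - 4 B C$ ($p{\left(C,B \right)} = -2 + B C \left(-4\right) = -2 - 4 B C$)
$p{\left(-8,-21 \right)} \left(413 + E{\left(-2 \right)}\right) = \left(-2 - \left(-84\right) \left(-8\right)\right) \left(413 - 2\right) = \left(-2 - 672\right) 411 = \left(-674\right) 411 = -277014$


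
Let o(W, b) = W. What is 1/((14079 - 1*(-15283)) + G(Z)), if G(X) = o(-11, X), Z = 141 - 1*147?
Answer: 1/29351 ≈ 3.4070e-5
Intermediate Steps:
Z = -6 (Z = 141 - 147 = -6)
G(X) = -11
1/((14079 - 1*(-15283)) + G(Z)) = 1/((14079 - 1*(-15283)) - 11) = 1/((14079 + 15283) - 11) = 1/(29362 - 11) = 1/29351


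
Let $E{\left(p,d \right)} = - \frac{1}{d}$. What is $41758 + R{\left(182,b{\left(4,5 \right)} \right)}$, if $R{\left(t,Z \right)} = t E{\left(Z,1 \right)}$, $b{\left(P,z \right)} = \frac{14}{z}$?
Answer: $41576$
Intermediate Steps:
$R{\left(t,Z \right)} = - t$ ($R{\left(t,Z \right)} = t \left(- 1^{-1}\right) = t \left(\left(-1\right) 1\right) = t \left(-1\right) = - t$)
$41758 + R{\left(182,b{\left(4,5 \right)} \right)} = 41758 - 182 = 41576$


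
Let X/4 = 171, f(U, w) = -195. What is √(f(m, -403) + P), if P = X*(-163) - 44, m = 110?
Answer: I*√111731 ≈ 334.26*I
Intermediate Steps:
X = 684 (X = 4*171 = 684)
P = -111536 (P = 684*(-163) - 44 = -111492 - 44 = -111536)
√(f(m, -403) + P) = √(-195 - 111536) = √(-111731) = I*√111731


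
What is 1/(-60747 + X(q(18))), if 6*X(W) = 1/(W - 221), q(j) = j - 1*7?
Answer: -1260/76541221 ≈ -1.6462e-5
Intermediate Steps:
q(j) = -7 + j (q(j) = j - 7 = -7 + j)
X(W) = 1/(6*(-221 + W)) (X(W) = 1/(6*(W - 221)) = 1/(6*(-221 + W)))
1/(-60747 + X(q(18))) = 1/(-60747 + 1/(6*(-221 + (-7 + 18)))) = 1/(-60747 + 1/(6*(-221 + 11))) = 1/(-60747 + (⅙)/(-210)) = 1/(-60747 + (⅙)*(-1/210)) = 1/(-60747 - 1/1260) = 1/(-76541221/1260) = -1260/76541221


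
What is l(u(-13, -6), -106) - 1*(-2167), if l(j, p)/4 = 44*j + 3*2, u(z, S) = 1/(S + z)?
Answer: 41453/19 ≈ 2181.7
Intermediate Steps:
l(j, p) = 24 + 176*j (l(j, p) = 4*(44*j + 3*2) = 4*(44*j + 6) = 4*(6 + 44*j) = 24 + 176*j)
l(u(-13, -6), -106) - 1*(-2167) = (24 + 176/(-6 - 13)) - 1*(-2167) = (24 + 176/(-19)) + 2167 = (24 + 176*(-1/19)) + 2167 = (24 - 176/19) + 2167 = 280/19 + 2167 = 41453/19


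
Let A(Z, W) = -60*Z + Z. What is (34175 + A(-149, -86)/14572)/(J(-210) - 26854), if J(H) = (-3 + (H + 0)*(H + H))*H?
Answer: -29294523/15899101184 ≈ -0.0018425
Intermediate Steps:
A(Z, W) = -59*Z
J(H) = H*(-3 + 2*H²) (J(H) = (-3 + H*(2*H))*H = (-3 + 2*H²)*H = H*(-3 + 2*H²))
(34175 + A(-149, -86)/14572)/(J(-210) - 26854) = (34175 - 59*(-149)/14572)/(-210*(-3 + 2*(-210)²) - 26854) = (34175 + 8791*(1/14572))/(-210*(-3 + 2*44100) - 26854) = (34175 + 8791/14572)/(-210*(-3 + 88200) - 26854) = 498006891/(14572*(-210*88197 - 26854)) = 498006891/(14572*(-18521370 - 26854)) = (498006891/14572)/(-18548224) = (498006891/14572)*(-1/18548224) = -29294523/15899101184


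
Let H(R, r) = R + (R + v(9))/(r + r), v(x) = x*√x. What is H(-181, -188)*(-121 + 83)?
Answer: 645069/94 ≈ 6862.4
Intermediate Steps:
v(x) = x^(3/2)
H(R, r) = R + (27 + R)/(2*r) (H(R, r) = R + (R + 9^(3/2))/(r + r) = R + (R + 27)/((2*r)) = R + (27 + R)*(1/(2*r)) = R + (27 + R)/(2*r))
H(-181, -188)*(-121 + 83) = ((½)*(27 - 181 + 2*(-181)*(-188))/(-188))*(-121 + 83) = ((½)*(-1/188)*(27 - 181 + 68056))*(-38) = ((½)*(-1/188)*67902)*(-38) = -33951/188*(-38) = 645069/94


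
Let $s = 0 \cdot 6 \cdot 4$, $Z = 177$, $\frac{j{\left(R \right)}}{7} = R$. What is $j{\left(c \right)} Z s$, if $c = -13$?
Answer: $0$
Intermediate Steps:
$j{\left(R \right)} = 7 R$
$s = 0$ ($s = 0 \cdot 4 = 0$)
$j{\left(c \right)} Z s = 7 \left(-13\right) 177 \cdot 0 = \left(-91\right) 177 \cdot 0 = \left(-16107\right) 0 = 0$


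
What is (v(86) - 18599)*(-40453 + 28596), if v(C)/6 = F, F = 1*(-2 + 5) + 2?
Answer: 220172633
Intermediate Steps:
F = 5 (F = 1*3 + 2 = 3 + 2 = 5)
v(C) = 30 (v(C) = 6*5 = 30)
(v(86) - 18599)*(-40453 + 28596) = (30 - 18599)*(-40453 + 28596) = -18569*(-11857) = 220172633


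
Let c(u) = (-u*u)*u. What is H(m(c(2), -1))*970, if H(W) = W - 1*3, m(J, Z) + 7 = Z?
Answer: -10670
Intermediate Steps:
c(u) = -u³ (c(u) = (-u²)*u = -u³)
m(J, Z) = -7 + Z
H(W) = -3 + W (H(W) = W - 3 = -3 + W)
H(m(c(2), -1))*970 = (-3 + (-7 - 1))*970 = (-3 - 8)*970 = -11*970 = -10670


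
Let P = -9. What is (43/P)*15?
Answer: -215/3 ≈ -71.667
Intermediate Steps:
(43/P)*15 = (43/(-9))*15 = (43*(-⅑))*15 = -43/9*15 = -215/3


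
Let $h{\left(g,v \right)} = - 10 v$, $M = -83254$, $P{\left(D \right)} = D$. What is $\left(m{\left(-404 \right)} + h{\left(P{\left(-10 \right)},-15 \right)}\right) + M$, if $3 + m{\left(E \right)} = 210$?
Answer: $-82897$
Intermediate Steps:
$m{\left(E \right)} = 207$ ($m{\left(E \right)} = -3 + 210 = 207$)
$\left(m{\left(-404 \right)} + h{\left(P{\left(-10 \right)},-15 \right)}\right) + M = \left(207 - -150\right) - 83254 = \left(207 + 150\right) - 83254 = 357 - 83254 = -82897$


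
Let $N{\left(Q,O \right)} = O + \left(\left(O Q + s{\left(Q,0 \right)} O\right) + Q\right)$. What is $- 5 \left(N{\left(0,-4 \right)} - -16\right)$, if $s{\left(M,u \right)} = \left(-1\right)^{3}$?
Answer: $-80$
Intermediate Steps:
$s{\left(M,u \right)} = -1$
$N{\left(Q,O \right)} = Q + O Q$ ($N{\left(Q,O \right)} = O + \left(\left(O Q - O\right) + Q\right) = O + \left(\left(- O + O Q\right) + Q\right) = O + \left(Q - O + O Q\right) = Q + O Q$)
$- 5 \left(N{\left(0,-4 \right)} - -16\right) = - 5 \left(0 \left(1 - 4\right) - -16\right) = - 5 \left(0 \left(-3\right) + 16\right) = - 5 \left(0 + 16\right) = \left(-5\right) 16 = -80$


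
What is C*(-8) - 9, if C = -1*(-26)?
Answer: -217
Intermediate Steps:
C = 26
C*(-8) - 9 = 26*(-8) - 9 = -208 - 9 = -217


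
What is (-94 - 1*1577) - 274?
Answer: -1945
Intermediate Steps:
(-94 - 1*1577) - 274 = (-94 - 1577) - 274 = -1671 - 274 = -1945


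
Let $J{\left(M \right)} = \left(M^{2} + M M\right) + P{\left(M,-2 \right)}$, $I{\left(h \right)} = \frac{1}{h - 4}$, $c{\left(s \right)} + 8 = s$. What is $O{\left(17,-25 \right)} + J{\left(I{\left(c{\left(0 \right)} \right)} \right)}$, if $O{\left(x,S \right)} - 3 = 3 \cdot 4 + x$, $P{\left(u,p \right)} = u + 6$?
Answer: $\frac{2731}{72} \approx 37.931$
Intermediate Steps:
$c{\left(s \right)} = -8 + s$
$P{\left(u,p \right)} = 6 + u$
$I{\left(h \right)} = \frac{1}{-4 + h}$
$O{\left(x,S \right)} = 15 + x$ ($O{\left(x,S \right)} = 3 + \left(3 \cdot 4 + x\right) = 3 + \left(12 + x\right) = 15 + x$)
$J{\left(M \right)} = 6 + M + 2 M^{2}$ ($J{\left(M \right)} = \left(M^{2} + M M\right) + \left(6 + M\right) = \left(M^{2} + M^{2}\right) + \left(6 + M\right) = 2 M^{2} + \left(6 + M\right) = 6 + M + 2 M^{2}$)
$O{\left(17,-25 \right)} + J{\left(I{\left(c{\left(0 \right)} \right)} \right)} = \left(15 + 17\right) + \left(6 + \frac{1}{-4 + \left(-8 + 0\right)} + 2 \left(\frac{1}{-4 + \left(-8 + 0\right)}\right)^{2}\right) = 32 + \left(6 + \frac{1}{-4 - 8} + 2 \left(\frac{1}{-4 - 8}\right)^{2}\right) = 32 + \left(6 + \frac{1}{-12} + 2 \left(\frac{1}{-12}\right)^{2}\right) = 32 + \left(6 - \frac{1}{12} + 2 \left(- \frac{1}{12}\right)^{2}\right) = 32 + \left(6 - \frac{1}{12} + 2 \cdot \frac{1}{144}\right) = 32 + \left(6 - \frac{1}{12} + \frac{1}{72}\right) = 32 + \frac{427}{72} = \frac{2731}{72}$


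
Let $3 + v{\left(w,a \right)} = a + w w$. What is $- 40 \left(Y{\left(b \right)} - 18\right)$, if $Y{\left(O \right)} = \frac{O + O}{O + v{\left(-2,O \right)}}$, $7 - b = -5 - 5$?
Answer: $\frac{4768}{7} \approx 681.14$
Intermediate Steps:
$v{\left(w,a \right)} = -3 + a + w^{2}$ ($v{\left(w,a \right)} = -3 + \left(a + w w\right) = -3 + \left(a + w^{2}\right) = -3 + a + w^{2}$)
$b = 17$ ($b = 7 - \left(-5 - 5\right) = 7 - -10 = 7 + 10 = 17$)
$Y{\left(O \right)} = \frac{2 O}{1 + 2 O}$ ($Y{\left(O \right)} = \frac{O + O}{O + \left(-3 + O + \left(-2\right)^{2}\right)} = \frac{2 O}{O + \left(-3 + O + 4\right)} = \frac{2 O}{O + \left(1 + O\right)} = \frac{2 O}{1 + 2 O}$)
$- 40 \left(Y{\left(b \right)} - 18\right) = - 40 \left(2 \cdot 17 \frac{1}{1 + 2 \cdot 17} - 18\right) = - 40 \left(2 \cdot 17 \frac{1}{1 + 34} - 18\right) = - 40 \left(2 \cdot 17 \cdot \frac{1}{35} - 18\right) = - 40 \left(\frac{34}{35} - 18\right) = \left(-40\right) \left(- \frac{596}{35}\right) = \frac{4768}{7}$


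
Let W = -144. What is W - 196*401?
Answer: -78740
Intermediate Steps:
W - 196*401 = -144 - 196*401 = -144 - 78596 = -78740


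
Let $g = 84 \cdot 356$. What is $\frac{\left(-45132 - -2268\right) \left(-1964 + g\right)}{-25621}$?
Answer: $\frac{1197620160}{25621} \approx 46744.0$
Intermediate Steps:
$g = 29904$
$\frac{\left(-45132 - -2268\right) \left(-1964 + g\right)}{-25621} = \frac{\left(-45132 - -2268\right) \left(-1964 + 29904\right)}{-25621} = \left(-45132 + 2268\right) 27940 \left(- \frac{1}{25621}\right) = \left(-42864\right) 27940 \left(- \frac{1}{25621}\right) = \left(-1197620160\right) \left(- \frac{1}{25621}\right) = \frac{1197620160}{25621}$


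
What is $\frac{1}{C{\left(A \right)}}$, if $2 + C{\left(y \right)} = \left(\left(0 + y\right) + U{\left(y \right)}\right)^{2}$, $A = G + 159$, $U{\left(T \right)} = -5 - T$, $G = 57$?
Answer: $\frac{1}{23} \approx 0.043478$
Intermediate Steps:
$A = 216$ ($A = 57 + 159 = 216$)
$C{\left(y \right)} = 23$ ($C{\left(y \right)} = -2 + \left(\left(0 + y\right) - \left(5 + y\right)\right)^{2} = -2 + \left(y - \left(5 + y\right)\right)^{2} = -2 + \left(-5\right)^{2} = -2 + 25 = 23$)
$\frac{1}{C{\left(A \right)}} = \frac{1}{23}$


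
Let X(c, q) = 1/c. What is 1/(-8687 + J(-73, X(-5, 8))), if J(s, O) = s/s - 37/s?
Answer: -73/634041 ≈ -0.00011513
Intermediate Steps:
X(c, q) = 1/c
J(s, O) = 1 - 37/s
1/(-8687 + J(-73, X(-5, 8))) = 1/(-8687 + (-37 - 73)/(-73)) = 1/(-8687 - 1/73*(-110)) = 1/(-8687 + 110/73) = 1/(-634041/73) = -73/634041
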